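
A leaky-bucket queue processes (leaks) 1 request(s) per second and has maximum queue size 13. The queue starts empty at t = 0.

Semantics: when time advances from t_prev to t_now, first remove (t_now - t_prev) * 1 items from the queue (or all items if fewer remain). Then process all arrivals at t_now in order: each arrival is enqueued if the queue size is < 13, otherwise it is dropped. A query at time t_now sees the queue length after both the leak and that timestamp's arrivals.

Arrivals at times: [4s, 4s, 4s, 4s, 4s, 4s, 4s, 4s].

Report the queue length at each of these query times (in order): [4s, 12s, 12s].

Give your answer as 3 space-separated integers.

Answer: 8 0 0

Derivation:
Queue lengths at query times:
  query t=4s: backlog = 8
  query t=12s: backlog = 0
  query t=12s: backlog = 0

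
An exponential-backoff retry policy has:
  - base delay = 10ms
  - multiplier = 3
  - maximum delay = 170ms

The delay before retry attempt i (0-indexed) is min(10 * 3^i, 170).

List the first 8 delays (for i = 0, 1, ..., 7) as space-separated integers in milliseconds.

Answer: 10 30 90 170 170 170 170 170

Derivation:
Computing each delay:
  i=0: min(10*3^0, 170) = 10
  i=1: min(10*3^1, 170) = 30
  i=2: min(10*3^2, 170) = 90
  i=3: min(10*3^3, 170) = 170
  i=4: min(10*3^4, 170) = 170
  i=5: min(10*3^5, 170) = 170
  i=6: min(10*3^6, 170) = 170
  i=7: min(10*3^7, 170) = 170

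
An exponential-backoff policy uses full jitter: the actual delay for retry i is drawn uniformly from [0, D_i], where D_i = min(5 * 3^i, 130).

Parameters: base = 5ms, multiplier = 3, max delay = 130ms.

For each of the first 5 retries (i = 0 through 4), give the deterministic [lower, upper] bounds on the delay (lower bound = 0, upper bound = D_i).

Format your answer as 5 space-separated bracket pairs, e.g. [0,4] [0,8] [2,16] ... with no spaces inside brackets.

Computing bounds per retry:
  i=0: D_i=min(5*3^0,130)=5, bounds=[0,5]
  i=1: D_i=min(5*3^1,130)=15, bounds=[0,15]
  i=2: D_i=min(5*3^2,130)=45, bounds=[0,45]
  i=3: D_i=min(5*3^3,130)=130, bounds=[0,130]
  i=4: D_i=min(5*3^4,130)=130, bounds=[0,130]

Answer: [0,5] [0,15] [0,45] [0,130] [0,130]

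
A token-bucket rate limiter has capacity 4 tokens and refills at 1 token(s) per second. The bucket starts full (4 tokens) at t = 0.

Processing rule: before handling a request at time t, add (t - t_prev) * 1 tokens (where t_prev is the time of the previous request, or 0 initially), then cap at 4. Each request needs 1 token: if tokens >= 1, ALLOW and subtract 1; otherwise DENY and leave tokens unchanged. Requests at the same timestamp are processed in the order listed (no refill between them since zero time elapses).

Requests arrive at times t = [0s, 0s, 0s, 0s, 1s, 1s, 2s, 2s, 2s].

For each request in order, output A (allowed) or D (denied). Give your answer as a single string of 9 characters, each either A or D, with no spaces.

Simulating step by step:
  req#1 t=0s: ALLOW
  req#2 t=0s: ALLOW
  req#3 t=0s: ALLOW
  req#4 t=0s: ALLOW
  req#5 t=1s: ALLOW
  req#6 t=1s: DENY
  req#7 t=2s: ALLOW
  req#8 t=2s: DENY
  req#9 t=2s: DENY

Answer: AAAAADADD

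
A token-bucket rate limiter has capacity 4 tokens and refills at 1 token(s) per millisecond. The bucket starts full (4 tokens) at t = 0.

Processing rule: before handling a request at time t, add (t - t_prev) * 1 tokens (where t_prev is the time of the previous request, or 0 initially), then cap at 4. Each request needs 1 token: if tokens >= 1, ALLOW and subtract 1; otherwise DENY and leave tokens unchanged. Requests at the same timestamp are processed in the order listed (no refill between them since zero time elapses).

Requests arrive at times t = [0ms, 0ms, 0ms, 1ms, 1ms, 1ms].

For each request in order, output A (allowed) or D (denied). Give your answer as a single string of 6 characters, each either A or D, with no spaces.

Simulating step by step:
  req#1 t=0ms: ALLOW
  req#2 t=0ms: ALLOW
  req#3 t=0ms: ALLOW
  req#4 t=1ms: ALLOW
  req#5 t=1ms: ALLOW
  req#6 t=1ms: DENY

Answer: AAAAAD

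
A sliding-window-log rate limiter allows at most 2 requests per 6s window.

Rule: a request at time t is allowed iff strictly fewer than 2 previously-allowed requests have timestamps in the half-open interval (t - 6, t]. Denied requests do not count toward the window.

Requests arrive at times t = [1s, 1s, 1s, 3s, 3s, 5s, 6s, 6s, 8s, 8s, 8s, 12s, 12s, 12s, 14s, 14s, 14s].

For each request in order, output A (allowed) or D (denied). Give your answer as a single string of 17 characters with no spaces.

Tracking allowed requests in the window:
  req#1 t=1s: ALLOW
  req#2 t=1s: ALLOW
  req#3 t=1s: DENY
  req#4 t=3s: DENY
  req#5 t=3s: DENY
  req#6 t=5s: DENY
  req#7 t=6s: DENY
  req#8 t=6s: DENY
  req#9 t=8s: ALLOW
  req#10 t=8s: ALLOW
  req#11 t=8s: DENY
  req#12 t=12s: DENY
  req#13 t=12s: DENY
  req#14 t=12s: DENY
  req#15 t=14s: ALLOW
  req#16 t=14s: ALLOW
  req#17 t=14s: DENY

Answer: AADDDDDDAADDDDAAD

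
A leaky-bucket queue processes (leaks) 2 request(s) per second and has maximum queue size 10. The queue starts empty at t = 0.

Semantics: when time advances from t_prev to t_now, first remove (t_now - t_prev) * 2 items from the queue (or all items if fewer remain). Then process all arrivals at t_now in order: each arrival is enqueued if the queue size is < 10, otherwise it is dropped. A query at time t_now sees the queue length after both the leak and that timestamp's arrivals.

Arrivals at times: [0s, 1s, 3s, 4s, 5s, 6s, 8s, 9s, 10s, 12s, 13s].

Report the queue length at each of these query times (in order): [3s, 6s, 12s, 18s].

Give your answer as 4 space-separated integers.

Queue lengths at query times:
  query t=3s: backlog = 1
  query t=6s: backlog = 1
  query t=12s: backlog = 1
  query t=18s: backlog = 0

Answer: 1 1 1 0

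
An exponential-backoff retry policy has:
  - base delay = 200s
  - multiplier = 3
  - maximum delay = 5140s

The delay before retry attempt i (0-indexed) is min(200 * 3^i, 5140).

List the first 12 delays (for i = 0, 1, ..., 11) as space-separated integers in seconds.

Computing each delay:
  i=0: min(200*3^0, 5140) = 200
  i=1: min(200*3^1, 5140) = 600
  i=2: min(200*3^2, 5140) = 1800
  i=3: min(200*3^3, 5140) = 5140
  i=4: min(200*3^4, 5140) = 5140
  i=5: min(200*3^5, 5140) = 5140
  i=6: min(200*3^6, 5140) = 5140
  i=7: min(200*3^7, 5140) = 5140
  i=8: min(200*3^8, 5140) = 5140
  i=9: min(200*3^9, 5140) = 5140
  i=10: min(200*3^10, 5140) = 5140
  i=11: min(200*3^11, 5140) = 5140

Answer: 200 600 1800 5140 5140 5140 5140 5140 5140 5140 5140 5140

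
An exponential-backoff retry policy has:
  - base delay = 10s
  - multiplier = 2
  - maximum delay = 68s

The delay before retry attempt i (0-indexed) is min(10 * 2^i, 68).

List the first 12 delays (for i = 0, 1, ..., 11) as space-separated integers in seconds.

Computing each delay:
  i=0: min(10*2^0, 68) = 10
  i=1: min(10*2^1, 68) = 20
  i=2: min(10*2^2, 68) = 40
  i=3: min(10*2^3, 68) = 68
  i=4: min(10*2^4, 68) = 68
  i=5: min(10*2^5, 68) = 68
  i=6: min(10*2^6, 68) = 68
  i=7: min(10*2^7, 68) = 68
  i=8: min(10*2^8, 68) = 68
  i=9: min(10*2^9, 68) = 68
  i=10: min(10*2^10, 68) = 68
  i=11: min(10*2^11, 68) = 68

Answer: 10 20 40 68 68 68 68 68 68 68 68 68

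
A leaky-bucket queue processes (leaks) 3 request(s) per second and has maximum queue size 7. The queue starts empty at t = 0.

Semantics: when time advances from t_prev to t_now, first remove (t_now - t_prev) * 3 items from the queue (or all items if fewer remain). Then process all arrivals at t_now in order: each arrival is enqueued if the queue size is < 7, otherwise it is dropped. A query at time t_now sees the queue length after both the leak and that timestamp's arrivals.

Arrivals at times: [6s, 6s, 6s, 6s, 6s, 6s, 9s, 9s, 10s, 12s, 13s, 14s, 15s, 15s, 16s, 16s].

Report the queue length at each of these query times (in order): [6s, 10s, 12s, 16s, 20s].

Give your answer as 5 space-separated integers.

Answer: 6 1 1 2 0

Derivation:
Queue lengths at query times:
  query t=6s: backlog = 6
  query t=10s: backlog = 1
  query t=12s: backlog = 1
  query t=16s: backlog = 2
  query t=20s: backlog = 0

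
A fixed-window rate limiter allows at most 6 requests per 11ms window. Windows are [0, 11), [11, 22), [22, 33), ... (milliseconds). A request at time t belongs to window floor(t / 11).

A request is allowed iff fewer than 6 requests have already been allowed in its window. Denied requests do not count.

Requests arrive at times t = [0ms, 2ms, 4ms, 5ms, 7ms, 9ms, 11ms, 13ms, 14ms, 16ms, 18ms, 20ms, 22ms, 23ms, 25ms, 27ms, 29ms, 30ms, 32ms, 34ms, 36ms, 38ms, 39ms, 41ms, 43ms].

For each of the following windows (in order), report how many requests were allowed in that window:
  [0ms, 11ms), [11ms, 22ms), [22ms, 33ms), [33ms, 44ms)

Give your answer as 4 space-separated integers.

Processing requests:
  req#1 t=0ms (window 0): ALLOW
  req#2 t=2ms (window 0): ALLOW
  req#3 t=4ms (window 0): ALLOW
  req#4 t=5ms (window 0): ALLOW
  req#5 t=7ms (window 0): ALLOW
  req#6 t=9ms (window 0): ALLOW
  req#7 t=11ms (window 1): ALLOW
  req#8 t=13ms (window 1): ALLOW
  req#9 t=14ms (window 1): ALLOW
  req#10 t=16ms (window 1): ALLOW
  req#11 t=18ms (window 1): ALLOW
  req#12 t=20ms (window 1): ALLOW
  req#13 t=22ms (window 2): ALLOW
  req#14 t=23ms (window 2): ALLOW
  req#15 t=25ms (window 2): ALLOW
  req#16 t=27ms (window 2): ALLOW
  req#17 t=29ms (window 2): ALLOW
  req#18 t=30ms (window 2): ALLOW
  req#19 t=32ms (window 2): DENY
  req#20 t=34ms (window 3): ALLOW
  req#21 t=36ms (window 3): ALLOW
  req#22 t=38ms (window 3): ALLOW
  req#23 t=39ms (window 3): ALLOW
  req#24 t=41ms (window 3): ALLOW
  req#25 t=43ms (window 3): ALLOW

Allowed counts by window: 6 6 6 6

Answer: 6 6 6 6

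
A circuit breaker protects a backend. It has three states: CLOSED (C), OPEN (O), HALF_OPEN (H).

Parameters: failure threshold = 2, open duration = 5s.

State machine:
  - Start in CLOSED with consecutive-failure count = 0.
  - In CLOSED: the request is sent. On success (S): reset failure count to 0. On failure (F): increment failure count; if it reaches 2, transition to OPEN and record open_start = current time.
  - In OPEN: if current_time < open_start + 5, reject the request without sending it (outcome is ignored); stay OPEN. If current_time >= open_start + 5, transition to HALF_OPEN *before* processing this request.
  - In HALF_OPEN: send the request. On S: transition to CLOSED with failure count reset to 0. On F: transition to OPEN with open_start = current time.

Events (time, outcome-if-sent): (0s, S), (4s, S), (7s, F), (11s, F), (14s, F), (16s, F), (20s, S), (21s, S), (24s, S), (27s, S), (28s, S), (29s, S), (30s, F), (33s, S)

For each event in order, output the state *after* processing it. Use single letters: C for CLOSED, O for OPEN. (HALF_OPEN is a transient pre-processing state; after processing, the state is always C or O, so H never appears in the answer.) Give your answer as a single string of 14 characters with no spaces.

Answer: CCCOOOOCCCCCCC

Derivation:
State after each event:
  event#1 t=0s outcome=S: state=CLOSED
  event#2 t=4s outcome=S: state=CLOSED
  event#3 t=7s outcome=F: state=CLOSED
  event#4 t=11s outcome=F: state=OPEN
  event#5 t=14s outcome=F: state=OPEN
  event#6 t=16s outcome=F: state=OPEN
  event#7 t=20s outcome=S: state=OPEN
  event#8 t=21s outcome=S: state=CLOSED
  event#9 t=24s outcome=S: state=CLOSED
  event#10 t=27s outcome=S: state=CLOSED
  event#11 t=28s outcome=S: state=CLOSED
  event#12 t=29s outcome=S: state=CLOSED
  event#13 t=30s outcome=F: state=CLOSED
  event#14 t=33s outcome=S: state=CLOSED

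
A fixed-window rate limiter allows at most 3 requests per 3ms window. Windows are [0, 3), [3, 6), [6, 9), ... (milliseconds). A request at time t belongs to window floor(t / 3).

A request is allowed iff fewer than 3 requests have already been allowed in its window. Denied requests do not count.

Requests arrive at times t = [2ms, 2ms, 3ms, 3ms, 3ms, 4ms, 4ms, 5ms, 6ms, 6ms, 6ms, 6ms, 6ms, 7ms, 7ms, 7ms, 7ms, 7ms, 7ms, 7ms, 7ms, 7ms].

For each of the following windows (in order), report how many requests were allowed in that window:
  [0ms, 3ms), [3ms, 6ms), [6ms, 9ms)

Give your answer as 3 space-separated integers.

Processing requests:
  req#1 t=2ms (window 0): ALLOW
  req#2 t=2ms (window 0): ALLOW
  req#3 t=3ms (window 1): ALLOW
  req#4 t=3ms (window 1): ALLOW
  req#5 t=3ms (window 1): ALLOW
  req#6 t=4ms (window 1): DENY
  req#7 t=4ms (window 1): DENY
  req#8 t=5ms (window 1): DENY
  req#9 t=6ms (window 2): ALLOW
  req#10 t=6ms (window 2): ALLOW
  req#11 t=6ms (window 2): ALLOW
  req#12 t=6ms (window 2): DENY
  req#13 t=6ms (window 2): DENY
  req#14 t=7ms (window 2): DENY
  req#15 t=7ms (window 2): DENY
  req#16 t=7ms (window 2): DENY
  req#17 t=7ms (window 2): DENY
  req#18 t=7ms (window 2): DENY
  req#19 t=7ms (window 2): DENY
  req#20 t=7ms (window 2): DENY
  req#21 t=7ms (window 2): DENY
  req#22 t=7ms (window 2): DENY

Allowed counts by window: 2 3 3

Answer: 2 3 3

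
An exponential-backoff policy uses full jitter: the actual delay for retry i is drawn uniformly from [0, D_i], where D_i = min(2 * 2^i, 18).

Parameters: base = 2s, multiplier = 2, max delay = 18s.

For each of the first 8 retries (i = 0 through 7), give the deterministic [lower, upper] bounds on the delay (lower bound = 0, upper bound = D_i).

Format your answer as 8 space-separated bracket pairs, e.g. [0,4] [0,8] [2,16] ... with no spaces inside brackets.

Computing bounds per retry:
  i=0: D_i=min(2*2^0,18)=2, bounds=[0,2]
  i=1: D_i=min(2*2^1,18)=4, bounds=[0,4]
  i=2: D_i=min(2*2^2,18)=8, bounds=[0,8]
  i=3: D_i=min(2*2^3,18)=16, bounds=[0,16]
  i=4: D_i=min(2*2^4,18)=18, bounds=[0,18]
  i=5: D_i=min(2*2^5,18)=18, bounds=[0,18]
  i=6: D_i=min(2*2^6,18)=18, bounds=[0,18]
  i=7: D_i=min(2*2^7,18)=18, bounds=[0,18]

Answer: [0,2] [0,4] [0,8] [0,16] [0,18] [0,18] [0,18] [0,18]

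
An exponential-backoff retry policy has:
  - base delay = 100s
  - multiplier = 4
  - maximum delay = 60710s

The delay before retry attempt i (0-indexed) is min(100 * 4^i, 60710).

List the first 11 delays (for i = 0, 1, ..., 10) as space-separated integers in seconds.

Answer: 100 400 1600 6400 25600 60710 60710 60710 60710 60710 60710

Derivation:
Computing each delay:
  i=0: min(100*4^0, 60710) = 100
  i=1: min(100*4^1, 60710) = 400
  i=2: min(100*4^2, 60710) = 1600
  i=3: min(100*4^3, 60710) = 6400
  i=4: min(100*4^4, 60710) = 25600
  i=5: min(100*4^5, 60710) = 60710
  i=6: min(100*4^6, 60710) = 60710
  i=7: min(100*4^7, 60710) = 60710
  i=8: min(100*4^8, 60710) = 60710
  i=9: min(100*4^9, 60710) = 60710
  i=10: min(100*4^10, 60710) = 60710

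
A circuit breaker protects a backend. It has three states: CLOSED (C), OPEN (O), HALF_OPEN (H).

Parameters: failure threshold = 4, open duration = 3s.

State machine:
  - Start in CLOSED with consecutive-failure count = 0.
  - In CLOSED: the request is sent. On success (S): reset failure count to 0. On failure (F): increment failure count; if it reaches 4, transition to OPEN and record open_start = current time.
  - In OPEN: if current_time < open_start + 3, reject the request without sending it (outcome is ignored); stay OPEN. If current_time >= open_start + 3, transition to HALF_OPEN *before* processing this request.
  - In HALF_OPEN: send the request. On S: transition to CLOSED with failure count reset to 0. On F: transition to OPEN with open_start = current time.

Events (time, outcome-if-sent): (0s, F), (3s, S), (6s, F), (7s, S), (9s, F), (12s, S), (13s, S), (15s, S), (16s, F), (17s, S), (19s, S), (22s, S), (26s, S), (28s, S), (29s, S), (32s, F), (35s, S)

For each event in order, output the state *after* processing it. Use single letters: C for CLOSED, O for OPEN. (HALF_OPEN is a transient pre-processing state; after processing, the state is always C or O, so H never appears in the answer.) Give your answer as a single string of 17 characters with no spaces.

State after each event:
  event#1 t=0s outcome=F: state=CLOSED
  event#2 t=3s outcome=S: state=CLOSED
  event#3 t=6s outcome=F: state=CLOSED
  event#4 t=7s outcome=S: state=CLOSED
  event#5 t=9s outcome=F: state=CLOSED
  event#6 t=12s outcome=S: state=CLOSED
  event#7 t=13s outcome=S: state=CLOSED
  event#8 t=15s outcome=S: state=CLOSED
  event#9 t=16s outcome=F: state=CLOSED
  event#10 t=17s outcome=S: state=CLOSED
  event#11 t=19s outcome=S: state=CLOSED
  event#12 t=22s outcome=S: state=CLOSED
  event#13 t=26s outcome=S: state=CLOSED
  event#14 t=28s outcome=S: state=CLOSED
  event#15 t=29s outcome=S: state=CLOSED
  event#16 t=32s outcome=F: state=CLOSED
  event#17 t=35s outcome=S: state=CLOSED

Answer: CCCCCCCCCCCCCCCCC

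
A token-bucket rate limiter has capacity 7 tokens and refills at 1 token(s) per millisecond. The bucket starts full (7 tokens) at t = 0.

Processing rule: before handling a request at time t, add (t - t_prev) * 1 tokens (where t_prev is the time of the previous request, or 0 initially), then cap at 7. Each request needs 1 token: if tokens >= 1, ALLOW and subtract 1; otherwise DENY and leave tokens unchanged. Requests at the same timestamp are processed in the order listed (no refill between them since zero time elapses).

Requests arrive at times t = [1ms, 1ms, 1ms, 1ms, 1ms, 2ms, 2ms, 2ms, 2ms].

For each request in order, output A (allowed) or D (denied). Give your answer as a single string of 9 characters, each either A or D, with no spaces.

Answer: AAAAAAAAD

Derivation:
Simulating step by step:
  req#1 t=1ms: ALLOW
  req#2 t=1ms: ALLOW
  req#3 t=1ms: ALLOW
  req#4 t=1ms: ALLOW
  req#5 t=1ms: ALLOW
  req#6 t=2ms: ALLOW
  req#7 t=2ms: ALLOW
  req#8 t=2ms: ALLOW
  req#9 t=2ms: DENY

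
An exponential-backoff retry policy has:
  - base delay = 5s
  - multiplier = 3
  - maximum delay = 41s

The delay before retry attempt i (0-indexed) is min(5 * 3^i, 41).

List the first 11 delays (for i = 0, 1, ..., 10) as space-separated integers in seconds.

Computing each delay:
  i=0: min(5*3^0, 41) = 5
  i=1: min(5*3^1, 41) = 15
  i=2: min(5*3^2, 41) = 41
  i=3: min(5*3^3, 41) = 41
  i=4: min(5*3^4, 41) = 41
  i=5: min(5*3^5, 41) = 41
  i=6: min(5*3^6, 41) = 41
  i=7: min(5*3^7, 41) = 41
  i=8: min(5*3^8, 41) = 41
  i=9: min(5*3^9, 41) = 41
  i=10: min(5*3^10, 41) = 41

Answer: 5 15 41 41 41 41 41 41 41 41 41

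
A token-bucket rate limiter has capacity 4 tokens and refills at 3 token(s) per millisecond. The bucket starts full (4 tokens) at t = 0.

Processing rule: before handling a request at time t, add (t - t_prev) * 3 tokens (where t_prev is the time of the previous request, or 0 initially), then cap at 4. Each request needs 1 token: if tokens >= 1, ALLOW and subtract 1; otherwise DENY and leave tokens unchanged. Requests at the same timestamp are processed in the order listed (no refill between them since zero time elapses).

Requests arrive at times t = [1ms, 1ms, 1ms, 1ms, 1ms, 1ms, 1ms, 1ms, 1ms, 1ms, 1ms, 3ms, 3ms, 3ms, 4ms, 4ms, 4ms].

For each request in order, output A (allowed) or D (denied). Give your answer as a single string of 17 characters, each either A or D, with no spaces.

Simulating step by step:
  req#1 t=1ms: ALLOW
  req#2 t=1ms: ALLOW
  req#3 t=1ms: ALLOW
  req#4 t=1ms: ALLOW
  req#5 t=1ms: DENY
  req#6 t=1ms: DENY
  req#7 t=1ms: DENY
  req#8 t=1ms: DENY
  req#9 t=1ms: DENY
  req#10 t=1ms: DENY
  req#11 t=1ms: DENY
  req#12 t=3ms: ALLOW
  req#13 t=3ms: ALLOW
  req#14 t=3ms: ALLOW
  req#15 t=4ms: ALLOW
  req#16 t=4ms: ALLOW
  req#17 t=4ms: ALLOW

Answer: AAAADDDDDDDAAAAAA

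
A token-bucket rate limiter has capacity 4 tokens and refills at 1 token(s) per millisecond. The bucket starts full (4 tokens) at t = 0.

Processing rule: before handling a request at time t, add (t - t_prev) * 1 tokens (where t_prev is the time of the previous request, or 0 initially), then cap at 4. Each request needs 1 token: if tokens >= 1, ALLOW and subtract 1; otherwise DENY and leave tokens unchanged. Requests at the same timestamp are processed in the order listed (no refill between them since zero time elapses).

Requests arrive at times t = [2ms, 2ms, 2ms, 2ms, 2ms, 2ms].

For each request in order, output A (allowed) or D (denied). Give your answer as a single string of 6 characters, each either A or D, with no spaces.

Answer: AAAADD

Derivation:
Simulating step by step:
  req#1 t=2ms: ALLOW
  req#2 t=2ms: ALLOW
  req#3 t=2ms: ALLOW
  req#4 t=2ms: ALLOW
  req#5 t=2ms: DENY
  req#6 t=2ms: DENY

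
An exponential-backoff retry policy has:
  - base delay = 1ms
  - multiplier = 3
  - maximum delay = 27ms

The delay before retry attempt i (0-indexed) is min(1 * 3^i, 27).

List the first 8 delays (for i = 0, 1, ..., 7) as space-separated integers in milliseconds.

Computing each delay:
  i=0: min(1*3^0, 27) = 1
  i=1: min(1*3^1, 27) = 3
  i=2: min(1*3^2, 27) = 9
  i=3: min(1*3^3, 27) = 27
  i=4: min(1*3^4, 27) = 27
  i=5: min(1*3^5, 27) = 27
  i=6: min(1*3^6, 27) = 27
  i=7: min(1*3^7, 27) = 27

Answer: 1 3 9 27 27 27 27 27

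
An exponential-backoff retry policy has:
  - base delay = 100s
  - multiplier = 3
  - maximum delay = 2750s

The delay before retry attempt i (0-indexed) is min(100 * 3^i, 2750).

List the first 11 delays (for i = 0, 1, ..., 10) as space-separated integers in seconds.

Computing each delay:
  i=0: min(100*3^0, 2750) = 100
  i=1: min(100*3^1, 2750) = 300
  i=2: min(100*3^2, 2750) = 900
  i=3: min(100*3^3, 2750) = 2700
  i=4: min(100*3^4, 2750) = 2750
  i=5: min(100*3^5, 2750) = 2750
  i=6: min(100*3^6, 2750) = 2750
  i=7: min(100*3^7, 2750) = 2750
  i=8: min(100*3^8, 2750) = 2750
  i=9: min(100*3^9, 2750) = 2750
  i=10: min(100*3^10, 2750) = 2750

Answer: 100 300 900 2700 2750 2750 2750 2750 2750 2750 2750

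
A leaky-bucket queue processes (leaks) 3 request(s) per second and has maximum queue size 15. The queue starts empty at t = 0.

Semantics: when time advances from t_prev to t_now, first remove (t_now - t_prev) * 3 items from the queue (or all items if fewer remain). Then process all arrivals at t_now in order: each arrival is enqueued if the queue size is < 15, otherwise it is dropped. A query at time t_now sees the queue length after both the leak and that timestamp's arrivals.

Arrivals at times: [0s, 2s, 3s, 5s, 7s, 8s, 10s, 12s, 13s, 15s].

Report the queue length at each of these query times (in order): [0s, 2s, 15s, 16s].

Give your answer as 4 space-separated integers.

Queue lengths at query times:
  query t=0s: backlog = 1
  query t=2s: backlog = 1
  query t=15s: backlog = 1
  query t=16s: backlog = 0

Answer: 1 1 1 0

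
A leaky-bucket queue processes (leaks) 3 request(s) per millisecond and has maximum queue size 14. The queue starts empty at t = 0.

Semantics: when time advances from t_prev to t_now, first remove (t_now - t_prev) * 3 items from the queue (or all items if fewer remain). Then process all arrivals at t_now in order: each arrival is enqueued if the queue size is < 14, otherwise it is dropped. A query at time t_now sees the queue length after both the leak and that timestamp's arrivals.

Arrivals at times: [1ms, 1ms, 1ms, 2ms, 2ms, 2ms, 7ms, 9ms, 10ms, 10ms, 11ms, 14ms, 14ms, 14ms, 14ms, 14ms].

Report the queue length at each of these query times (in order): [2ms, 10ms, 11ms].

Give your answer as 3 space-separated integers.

Answer: 3 2 1

Derivation:
Queue lengths at query times:
  query t=2ms: backlog = 3
  query t=10ms: backlog = 2
  query t=11ms: backlog = 1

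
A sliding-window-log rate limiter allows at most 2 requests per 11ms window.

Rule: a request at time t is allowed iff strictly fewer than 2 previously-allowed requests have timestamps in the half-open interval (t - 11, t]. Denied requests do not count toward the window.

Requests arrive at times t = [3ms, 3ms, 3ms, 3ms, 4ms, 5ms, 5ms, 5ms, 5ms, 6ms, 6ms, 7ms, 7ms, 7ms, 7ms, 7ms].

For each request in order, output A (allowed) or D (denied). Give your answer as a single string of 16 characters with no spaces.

Tracking allowed requests in the window:
  req#1 t=3ms: ALLOW
  req#2 t=3ms: ALLOW
  req#3 t=3ms: DENY
  req#4 t=3ms: DENY
  req#5 t=4ms: DENY
  req#6 t=5ms: DENY
  req#7 t=5ms: DENY
  req#8 t=5ms: DENY
  req#9 t=5ms: DENY
  req#10 t=6ms: DENY
  req#11 t=6ms: DENY
  req#12 t=7ms: DENY
  req#13 t=7ms: DENY
  req#14 t=7ms: DENY
  req#15 t=7ms: DENY
  req#16 t=7ms: DENY

Answer: AADDDDDDDDDDDDDD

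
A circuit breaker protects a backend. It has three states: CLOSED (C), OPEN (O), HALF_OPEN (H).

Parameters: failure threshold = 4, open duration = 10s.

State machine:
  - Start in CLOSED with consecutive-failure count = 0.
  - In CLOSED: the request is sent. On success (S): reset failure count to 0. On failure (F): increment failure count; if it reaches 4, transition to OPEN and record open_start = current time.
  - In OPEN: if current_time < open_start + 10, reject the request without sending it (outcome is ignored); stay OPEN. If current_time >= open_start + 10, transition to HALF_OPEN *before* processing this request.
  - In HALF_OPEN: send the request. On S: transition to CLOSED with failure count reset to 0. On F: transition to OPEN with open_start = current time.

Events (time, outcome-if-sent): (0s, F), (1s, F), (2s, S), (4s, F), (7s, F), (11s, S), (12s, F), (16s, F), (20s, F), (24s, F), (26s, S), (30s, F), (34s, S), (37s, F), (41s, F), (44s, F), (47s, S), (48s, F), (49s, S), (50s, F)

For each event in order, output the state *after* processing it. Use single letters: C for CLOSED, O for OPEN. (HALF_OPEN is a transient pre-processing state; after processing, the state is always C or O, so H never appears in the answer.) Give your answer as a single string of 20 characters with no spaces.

State after each event:
  event#1 t=0s outcome=F: state=CLOSED
  event#2 t=1s outcome=F: state=CLOSED
  event#3 t=2s outcome=S: state=CLOSED
  event#4 t=4s outcome=F: state=CLOSED
  event#5 t=7s outcome=F: state=CLOSED
  event#6 t=11s outcome=S: state=CLOSED
  event#7 t=12s outcome=F: state=CLOSED
  event#8 t=16s outcome=F: state=CLOSED
  event#9 t=20s outcome=F: state=CLOSED
  event#10 t=24s outcome=F: state=OPEN
  event#11 t=26s outcome=S: state=OPEN
  event#12 t=30s outcome=F: state=OPEN
  event#13 t=34s outcome=S: state=CLOSED
  event#14 t=37s outcome=F: state=CLOSED
  event#15 t=41s outcome=F: state=CLOSED
  event#16 t=44s outcome=F: state=CLOSED
  event#17 t=47s outcome=S: state=CLOSED
  event#18 t=48s outcome=F: state=CLOSED
  event#19 t=49s outcome=S: state=CLOSED
  event#20 t=50s outcome=F: state=CLOSED

Answer: CCCCCCCCCOOOCCCCCCCC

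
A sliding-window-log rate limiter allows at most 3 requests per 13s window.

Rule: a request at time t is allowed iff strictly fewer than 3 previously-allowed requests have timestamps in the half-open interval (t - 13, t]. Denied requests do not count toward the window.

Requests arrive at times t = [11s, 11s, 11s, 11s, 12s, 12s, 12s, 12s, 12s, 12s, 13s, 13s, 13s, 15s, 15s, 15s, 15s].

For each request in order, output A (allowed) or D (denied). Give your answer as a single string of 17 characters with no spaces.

Tracking allowed requests in the window:
  req#1 t=11s: ALLOW
  req#2 t=11s: ALLOW
  req#3 t=11s: ALLOW
  req#4 t=11s: DENY
  req#5 t=12s: DENY
  req#6 t=12s: DENY
  req#7 t=12s: DENY
  req#8 t=12s: DENY
  req#9 t=12s: DENY
  req#10 t=12s: DENY
  req#11 t=13s: DENY
  req#12 t=13s: DENY
  req#13 t=13s: DENY
  req#14 t=15s: DENY
  req#15 t=15s: DENY
  req#16 t=15s: DENY
  req#17 t=15s: DENY

Answer: AAADDDDDDDDDDDDDD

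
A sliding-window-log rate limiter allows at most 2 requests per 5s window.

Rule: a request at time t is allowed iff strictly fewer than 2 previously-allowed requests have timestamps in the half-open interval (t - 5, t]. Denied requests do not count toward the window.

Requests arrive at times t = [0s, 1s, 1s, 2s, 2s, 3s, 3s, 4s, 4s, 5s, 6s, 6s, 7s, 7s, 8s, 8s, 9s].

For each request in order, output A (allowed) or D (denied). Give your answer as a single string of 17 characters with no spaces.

Answer: AADDDDDDDAADDDDDD

Derivation:
Tracking allowed requests in the window:
  req#1 t=0s: ALLOW
  req#2 t=1s: ALLOW
  req#3 t=1s: DENY
  req#4 t=2s: DENY
  req#5 t=2s: DENY
  req#6 t=3s: DENY
  req#7 t=3s: DENY
  req#8 t=4s: DENY
  req#9 t=4s: DENY
  req#10 t=5s: ALLOW
  req#11 t=6s: ALLOW
  req#12 t=6s: DENY
  req#13 t=7s: DENY
  req#14 t=7s: DENY
  req#15 t=8s: DENY
  req#16 t=8s: DENY
  req#17 t=9s: DENY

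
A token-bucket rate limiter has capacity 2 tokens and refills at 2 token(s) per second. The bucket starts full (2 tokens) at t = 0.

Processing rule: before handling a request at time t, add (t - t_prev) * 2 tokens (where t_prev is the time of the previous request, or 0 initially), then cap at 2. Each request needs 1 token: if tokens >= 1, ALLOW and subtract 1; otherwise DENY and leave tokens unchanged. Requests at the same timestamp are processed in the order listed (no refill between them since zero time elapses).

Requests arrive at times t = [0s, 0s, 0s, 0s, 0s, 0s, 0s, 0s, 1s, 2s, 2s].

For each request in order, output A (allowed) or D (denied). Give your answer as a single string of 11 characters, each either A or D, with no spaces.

Simulating step by step:
  req#1 t=0s: ALLOW
  req#2 t=0s: ALLOW
  req#3 t=0s: DENY
  req#4 t=0s: DENY
  req#5 t=0s: DENY
  req#6 t=0s: DENY
  req#7 t=0s: DENY
  req#8 t=0s: DENY
  req#9 t=1s: ALLOW
  req#10 t=2s: ALLOW
  req#11 t=2s: ALLOW

Answer: AADDDDDDAAA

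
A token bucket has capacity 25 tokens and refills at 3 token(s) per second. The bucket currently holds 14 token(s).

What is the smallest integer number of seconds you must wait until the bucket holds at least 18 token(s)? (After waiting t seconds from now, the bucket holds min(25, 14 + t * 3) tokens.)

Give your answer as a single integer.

Answer: 2

Derivation:
Need 14 + t * 3 >= 18, so t >= 4/3.
Smallest integer t = ceil(4/3) = 2.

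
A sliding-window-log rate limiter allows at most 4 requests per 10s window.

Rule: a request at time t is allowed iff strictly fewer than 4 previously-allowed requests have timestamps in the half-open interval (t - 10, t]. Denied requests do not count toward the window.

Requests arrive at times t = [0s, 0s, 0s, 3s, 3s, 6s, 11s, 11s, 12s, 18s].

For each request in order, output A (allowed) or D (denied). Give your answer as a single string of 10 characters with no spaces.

Answer: AAAADDAAAA

Derivation:
Tracking allowed requests in the window:
  req#1 t=0s: ALLOW
  req#2 t=0s: ALLOW
  req#3 t=0s: ALLOW
  req#4 t=3s: ALLOW
  req#5 t=3s: DENY
  req#6 t=6s: DENY
  req#7 t=11s: ALLOW
  req#8 t=11s: ALLOW
  req#9 t=12s: ALLOW
  req#10 t=18s: ALLOW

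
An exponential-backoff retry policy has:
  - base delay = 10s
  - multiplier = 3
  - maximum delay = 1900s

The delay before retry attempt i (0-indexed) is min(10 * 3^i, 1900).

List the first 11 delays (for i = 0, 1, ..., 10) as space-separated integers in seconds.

Answer: 10 30 90 270 810 1900 1900 1900 1900 1900 1900

Derivation:
Computing each delay:
  i=0: min(10*3^0, 1900) = 10
  i=1: min(10*3^1, 1900) = 30
  i=2: min(10*3^2, 1900) = 90
  i=3: min(10*3^3, 1900) = 270
  i=4: min(10*3^4, 1900) = 810
  i=5: min(10*3^5, 1900) = 1900
  i=6: min(10*3^6, 1900) = 1900
  i=7: min(10*3^7, 1900) = 1900
  i=8: min(10*3^8, 1900) = 1900
  i=9: min(10*3^9, 1900) = 1900
  i=10: min(10*3^10, 1900) = 1900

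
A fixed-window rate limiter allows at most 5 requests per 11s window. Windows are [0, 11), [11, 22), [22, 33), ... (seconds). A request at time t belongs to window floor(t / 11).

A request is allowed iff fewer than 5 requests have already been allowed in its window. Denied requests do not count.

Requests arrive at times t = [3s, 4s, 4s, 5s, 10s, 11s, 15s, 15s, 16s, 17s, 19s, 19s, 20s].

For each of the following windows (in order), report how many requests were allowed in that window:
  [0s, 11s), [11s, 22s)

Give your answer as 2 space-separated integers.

Processing requests:
  req#1 t=3s (window 0): ALLOW
  req#2 t=4s (window 0): ALLOW
  req#3 t=4s (window 0): ALLOW
  req#4 t=5s (window 0): ALLOW
  req#5 t=10s (window 0): ALLOW
  req#6 t=11s (window 1): ALLOW
  req#7 t=15s (window 1): ALLOW
  req#8 t=15s (window 1): ALLOW
  req#9 t=16s (window 1): ALLOW
  req#10 t=17s (window 1): ALLOW
  req#11 t=19s (window 1): DENY
  req#12 t=19s (window 1): DENY
  req#13 t=20s (window 1): DENY

Allowed counts by window: 5 5

Answer: 5 5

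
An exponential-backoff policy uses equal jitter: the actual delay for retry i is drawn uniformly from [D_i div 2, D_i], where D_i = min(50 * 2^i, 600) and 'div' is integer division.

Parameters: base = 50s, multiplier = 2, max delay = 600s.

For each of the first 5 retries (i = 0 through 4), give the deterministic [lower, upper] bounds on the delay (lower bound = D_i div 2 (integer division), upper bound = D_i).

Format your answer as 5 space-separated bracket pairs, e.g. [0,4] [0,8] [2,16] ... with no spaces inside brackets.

Computing bounds per retry:
  i=0: D_i=min(50*2^0,600)=50, bounds=[25,50]
  i=1: D_i=min(50*2^1,600)=100, bounds=[50,100]
  i=2: D_i=min(50*2^2,600)=200, bounds=[100,200]
  i=3: D_i=min(50*2^3,600)=400, bounds=[200,400]
  i=4: D_i=min(50*2^4,600)=600, bounds=[300,600]

Answer: [25,50] [50,100] [100,200] [200,400] [300,600]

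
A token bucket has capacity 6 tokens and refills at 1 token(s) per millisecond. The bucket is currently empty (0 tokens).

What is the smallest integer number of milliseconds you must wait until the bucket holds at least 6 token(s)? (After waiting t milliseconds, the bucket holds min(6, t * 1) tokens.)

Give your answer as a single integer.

Answer: 6

Derivation:
Need t * 1 >= 6, so t >= 6/1.
Smallest integer t = ceil(6/1) = 6.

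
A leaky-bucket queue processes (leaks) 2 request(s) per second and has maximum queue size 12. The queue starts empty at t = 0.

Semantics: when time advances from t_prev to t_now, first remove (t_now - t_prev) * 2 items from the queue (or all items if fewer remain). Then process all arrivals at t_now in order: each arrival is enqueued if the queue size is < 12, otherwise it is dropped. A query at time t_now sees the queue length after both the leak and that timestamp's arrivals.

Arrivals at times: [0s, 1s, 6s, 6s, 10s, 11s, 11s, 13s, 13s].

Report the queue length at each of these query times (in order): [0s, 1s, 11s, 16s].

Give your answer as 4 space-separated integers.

Answer: 1 1 2 0

Derivation:
Queue lengths at query times:
  query t=0s: backlog = 1
  query t=1s: backlog = 1
  query t=11s: backlog = 2
  query t=16s: backlog = 0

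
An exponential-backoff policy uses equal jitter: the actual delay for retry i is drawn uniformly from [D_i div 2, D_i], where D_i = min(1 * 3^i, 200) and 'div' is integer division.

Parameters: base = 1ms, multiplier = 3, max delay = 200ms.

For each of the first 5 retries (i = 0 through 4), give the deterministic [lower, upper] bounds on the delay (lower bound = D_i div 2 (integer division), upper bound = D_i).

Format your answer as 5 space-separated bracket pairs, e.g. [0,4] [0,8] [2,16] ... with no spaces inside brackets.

Computing bounds per retry:
  i=0: D_i=min(1*3^0,200)=1, bounds=[0,1]
  i=1: D_i=min(1*3^1,200)=3, bounds=[1,3]
  i=2: D_i=min(1*3^2,200)=9, bounds=[4,9]
  i=3: D_i=min(1*3^3,200)=27, bounds=[13,27]
  i=4: D_i=min(1*3^4,200)=81, bounds=[40,81]

Answer: [0,1] [1,3] [4,9] [13,27] [40,81]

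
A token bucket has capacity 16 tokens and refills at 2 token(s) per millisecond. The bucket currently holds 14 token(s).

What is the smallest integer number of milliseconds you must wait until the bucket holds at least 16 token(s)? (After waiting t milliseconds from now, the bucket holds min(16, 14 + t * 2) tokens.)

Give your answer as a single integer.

Answer: 1

Derivation:
Need 14 + t * 2 >= 16, so t >= 2/2.
Smallest integer t = ceil(2/2) = 1.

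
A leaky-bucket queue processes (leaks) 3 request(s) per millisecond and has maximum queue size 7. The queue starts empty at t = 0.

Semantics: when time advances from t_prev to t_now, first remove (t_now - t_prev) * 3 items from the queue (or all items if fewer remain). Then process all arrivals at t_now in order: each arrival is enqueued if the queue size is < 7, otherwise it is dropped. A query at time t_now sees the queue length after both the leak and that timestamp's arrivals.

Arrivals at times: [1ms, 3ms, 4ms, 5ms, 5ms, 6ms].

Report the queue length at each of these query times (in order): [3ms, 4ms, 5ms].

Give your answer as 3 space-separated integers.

Queue lengths at query times:
  query t=3ms: backlog = 1
  query t=4ms: backlog = 1
  query t=5ms: backlog = 2

Answer: 1 1 2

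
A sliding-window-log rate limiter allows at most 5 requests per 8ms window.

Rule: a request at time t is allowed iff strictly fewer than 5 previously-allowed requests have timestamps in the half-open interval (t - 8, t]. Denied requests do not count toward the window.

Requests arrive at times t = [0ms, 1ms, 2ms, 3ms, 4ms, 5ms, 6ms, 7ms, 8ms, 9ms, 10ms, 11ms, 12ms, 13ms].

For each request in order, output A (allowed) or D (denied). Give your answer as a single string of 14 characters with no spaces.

Answer: AAAAADDDAAAAAD

Derivation:
Tracking allowed requests in the window:
  req#1 t=0ms: ALLOW
  req#2 t=1ms: ALLOW
  req#3 t=2ms: ALLOW
  req#4 t=3ms: ALLOW
  req#5 t=4ms: ALLOW
  req#6 t=5ms: DENY
  req#7 t=6ms: DENY
  req#8 t=7ms: DENY
  req#9 t=8ms: ALLOW
  req#10 t=9ms: ALLOW
  req#11 t=10ms: ALLOW
  req#12 t=11ms: ALLOW
  req#13 t=12ms: ALLOW
  req#14 t=13ms: DENY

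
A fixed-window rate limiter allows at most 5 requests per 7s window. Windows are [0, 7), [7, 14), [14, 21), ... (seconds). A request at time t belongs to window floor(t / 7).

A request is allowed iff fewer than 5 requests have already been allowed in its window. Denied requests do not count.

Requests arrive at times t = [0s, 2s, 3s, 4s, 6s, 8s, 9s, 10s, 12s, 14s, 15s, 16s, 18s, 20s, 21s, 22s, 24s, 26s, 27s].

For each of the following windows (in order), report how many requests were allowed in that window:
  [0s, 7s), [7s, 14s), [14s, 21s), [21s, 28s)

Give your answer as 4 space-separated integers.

Processing requests:
  req#1 t=0s (window 0): ALLOW
  req#2 t=2s (window 0): ALLOW
  req#3 t=3s (window 0): ALLOW
  req#4 t=4s (window 0): ALLOW
  req#5 t=6s (window 0): ALLOW
  req#6 t=8s (window 1): ALLOW
  req#7 t=9s (window 1): ALLOW
  req#8 t=10s (window 1): ALLOW
  req#9 t=12s (window 1): ALLOW
  req#10 t=14s (window 2): ALLOW
  req#11 t=15s (window 2): ALLOW
  req#12 t=16s (window 2): ALLOW
  req#13 t=18s (window 2): ALLOW
  req#14 t=20s (window 2): ALLOW
  req#15 t=21s (window 3): ALLOW
  req#16 t=22s (window 3): ALLOW
  req#17 t=24s (window 3): ALLOW
  req#18 t=26s (window 3): ALLOW
  req#19 t=27s (window 3): ALLOW

Allowed counts by window: 5 4 5 5

Answer: 5 4 5 5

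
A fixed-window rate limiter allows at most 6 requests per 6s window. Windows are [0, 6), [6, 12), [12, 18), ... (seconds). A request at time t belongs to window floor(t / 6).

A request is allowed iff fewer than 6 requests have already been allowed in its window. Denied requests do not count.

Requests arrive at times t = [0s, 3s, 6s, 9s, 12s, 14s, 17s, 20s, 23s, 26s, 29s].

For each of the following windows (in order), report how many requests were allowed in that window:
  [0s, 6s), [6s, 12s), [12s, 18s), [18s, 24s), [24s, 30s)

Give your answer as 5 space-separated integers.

Answer: 2 2 3 2 2

Derivation:
Processing requests:
  req#1 t=0s (window 0): ALLOW
  req#2 t=3s (window 0): ALLOW
  req#3 t=6s (window 1): ALLOW
  req#4 t=9s (window 1): ALLOW
  req#5 t=12s (window 2): ALLOW
  req#6 t=14s (window 2): ALLOW
  req#7 t=17s (window 2): ALLOW
  req#8 t=20s (window 3): ALLOW
  req#9 t=23s (window 3): ALLOW
  req#10 t=26s (window 4): ALLOW
  req#11 t=29s (window 4): ALLOW

Allowed counts by window: 2 2 3 2 2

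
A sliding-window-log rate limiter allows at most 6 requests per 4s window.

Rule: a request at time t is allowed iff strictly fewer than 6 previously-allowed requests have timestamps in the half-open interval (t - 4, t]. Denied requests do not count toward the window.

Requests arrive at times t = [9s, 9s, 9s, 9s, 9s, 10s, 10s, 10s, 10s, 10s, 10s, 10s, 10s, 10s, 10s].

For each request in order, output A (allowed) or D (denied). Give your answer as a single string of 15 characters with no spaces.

Tracking allowed requests in the window:
  req#1 t=9s: ALLOW
  req#2 t=9s: ALLOW
  req#3 t=9s: ALLOW
  req#4 t=9s: ALLOW
  req#5 t=9s: ALLOW
  req#6 t=10s: ALLOW
  req#7 t=10s: DENY
  req#8 t=10s: DENY
  req#9 t=10s: DENY
  req#10 t=10s: DENY
  req#11 t=10s: DENY
  req#12 t=10s: DENY
  req#13 t=10s: DENY
  req#14 t=10s: DENY
  req#15 t=10s: DENY

Answer: AAAAAADDDDDDDDD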